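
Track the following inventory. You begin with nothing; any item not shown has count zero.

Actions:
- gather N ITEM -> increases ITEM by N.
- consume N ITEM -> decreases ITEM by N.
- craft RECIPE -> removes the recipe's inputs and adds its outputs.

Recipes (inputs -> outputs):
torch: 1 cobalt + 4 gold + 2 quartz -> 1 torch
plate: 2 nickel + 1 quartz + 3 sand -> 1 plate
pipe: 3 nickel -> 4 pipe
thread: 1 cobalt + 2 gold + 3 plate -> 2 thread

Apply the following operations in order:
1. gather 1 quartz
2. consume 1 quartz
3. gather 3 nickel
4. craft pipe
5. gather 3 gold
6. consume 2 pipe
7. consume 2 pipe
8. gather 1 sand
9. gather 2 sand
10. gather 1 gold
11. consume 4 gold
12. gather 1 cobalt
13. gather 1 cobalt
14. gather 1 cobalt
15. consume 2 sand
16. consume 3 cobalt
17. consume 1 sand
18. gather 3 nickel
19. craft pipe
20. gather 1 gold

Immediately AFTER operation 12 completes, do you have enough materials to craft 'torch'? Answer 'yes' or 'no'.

After 1 (gather 1 quartz): quartz=1
After 2 (consume 1 quartz): (empty)
After 3 (gather 3 nickel): nickel=3
After 4 (craft pipe): pipe=4
After 5 (gather 3 gold): gold=3 pipe=4
After 6 (consume 2 pipe): gold=3 pipe=2
After 7 (consume 2 pipe): gold=3
After 8 (gather 1 sand): gold=3 sand=1
After 9 (gather 2 sand): gold=3 sand=3
After 10 (gather 1 gold): gold=4 sand=3
After 11 (consume 4 gold): sand=3
After 12 (gather 1 cobalt): cobalt=1 sand=3

Answer: no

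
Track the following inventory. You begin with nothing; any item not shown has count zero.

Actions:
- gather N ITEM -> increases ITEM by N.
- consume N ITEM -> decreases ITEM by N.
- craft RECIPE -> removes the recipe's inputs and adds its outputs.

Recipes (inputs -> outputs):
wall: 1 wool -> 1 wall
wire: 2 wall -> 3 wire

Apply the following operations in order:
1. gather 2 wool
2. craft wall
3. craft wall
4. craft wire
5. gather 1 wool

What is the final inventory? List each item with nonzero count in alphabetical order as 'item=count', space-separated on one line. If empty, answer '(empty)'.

Answer: wire=3 wool=1

Derivation:
After 1 (gather 2 wool): wool=2
After 2 (craft wall): wall=1 wool=1
After 3 (craft wall): wall=2
After 4 (craft wire): wire=3
After 5 (gather 1 wool): wire=3 wool=1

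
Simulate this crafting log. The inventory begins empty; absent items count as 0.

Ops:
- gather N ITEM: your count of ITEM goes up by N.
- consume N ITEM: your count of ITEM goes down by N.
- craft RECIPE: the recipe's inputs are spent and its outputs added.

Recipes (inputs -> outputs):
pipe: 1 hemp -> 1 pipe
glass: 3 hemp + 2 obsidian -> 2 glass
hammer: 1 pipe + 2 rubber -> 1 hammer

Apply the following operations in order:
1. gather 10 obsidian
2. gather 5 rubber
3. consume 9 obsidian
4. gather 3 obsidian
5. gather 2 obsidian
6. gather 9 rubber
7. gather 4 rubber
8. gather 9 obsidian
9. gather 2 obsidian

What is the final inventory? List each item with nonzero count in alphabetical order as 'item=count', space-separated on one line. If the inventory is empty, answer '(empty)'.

After 1 (gather 10 obsidian): obsidian=10
After 2 (gather 5 rubber): obsidian=10 rubber=5
After 3 (consume 9 obsidian): obsidian=1 rubber=5
After 4 (gather 3 obsidian): obsidian=4 rubber=5
After 5 (gather 2 obsidian): obsidian=6 rubber=5
After 6 (gather 9 rubber): obsidian=6 rubber=14
After 7 (gather 4 rubber): obsidian=6 rubber=18
After 8 (gather 9 obsidian): obsidian=15 rubber=18
After 9 (gather 2 obsidian): obsidian=17 rubber=18

Answer: obsidian=17 rubber=18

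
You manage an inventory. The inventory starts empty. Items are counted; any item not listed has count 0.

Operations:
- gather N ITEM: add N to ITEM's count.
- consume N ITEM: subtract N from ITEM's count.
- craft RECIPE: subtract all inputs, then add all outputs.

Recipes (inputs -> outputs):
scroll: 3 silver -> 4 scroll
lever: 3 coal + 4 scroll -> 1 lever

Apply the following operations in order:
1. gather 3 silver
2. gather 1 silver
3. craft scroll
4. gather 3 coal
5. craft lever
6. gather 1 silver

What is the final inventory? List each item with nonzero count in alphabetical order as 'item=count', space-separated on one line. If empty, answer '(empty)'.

Answer: lever=1 silver=2

Derivation:
After 1 (gather 3 silver): silver=3
After 2 (gather 1 silver): silver=4
After 3 (craft scroll): scroll=4 silver=1
After 4 (gather 3 coal): coal=3 scroll=4 silver=1
After 5 (craft lever): lever=1 silver=1
After 6 (gather 1 silver): lever=1 silver=2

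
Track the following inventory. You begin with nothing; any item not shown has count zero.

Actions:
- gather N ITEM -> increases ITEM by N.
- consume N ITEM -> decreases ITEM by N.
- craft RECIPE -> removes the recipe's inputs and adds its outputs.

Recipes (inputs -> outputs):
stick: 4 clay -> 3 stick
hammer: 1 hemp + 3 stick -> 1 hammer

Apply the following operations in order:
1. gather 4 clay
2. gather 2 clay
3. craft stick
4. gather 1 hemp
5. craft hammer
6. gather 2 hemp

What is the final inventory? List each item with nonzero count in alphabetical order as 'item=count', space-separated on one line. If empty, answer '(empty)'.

After 1 (gather 4 clay): clay=4
After 2 (gather 2 clay): clay=6
After 3 (craft stick): clay=2 stick=3
After 4 (gather 1 hemp): clay=2 hemp=1 stick=3
After 5 (craft hammer): clay=2 hammer=1
After 6 (gather 2 hemp): clay=2 hammer=1 hemp=2

Answer: clay=2 hammer=1 hemp=2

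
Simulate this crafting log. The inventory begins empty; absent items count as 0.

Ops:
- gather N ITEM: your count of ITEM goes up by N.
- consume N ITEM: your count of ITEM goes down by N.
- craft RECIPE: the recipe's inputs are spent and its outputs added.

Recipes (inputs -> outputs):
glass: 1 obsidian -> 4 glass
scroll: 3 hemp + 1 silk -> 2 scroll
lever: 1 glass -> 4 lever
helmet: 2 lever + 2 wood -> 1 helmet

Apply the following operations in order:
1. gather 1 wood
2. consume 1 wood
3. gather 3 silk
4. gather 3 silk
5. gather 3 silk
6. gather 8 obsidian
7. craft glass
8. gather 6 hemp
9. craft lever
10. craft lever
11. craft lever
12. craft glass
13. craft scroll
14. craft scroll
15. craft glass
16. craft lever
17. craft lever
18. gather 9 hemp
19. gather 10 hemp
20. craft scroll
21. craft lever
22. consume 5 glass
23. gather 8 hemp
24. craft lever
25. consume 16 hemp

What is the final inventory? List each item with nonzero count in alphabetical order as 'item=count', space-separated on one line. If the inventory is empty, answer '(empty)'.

Answer: hemp=8 lever=28 obsidian=5 scroll=6 silk=6

Derivation:
After 1 (gather 1 wood): wood=1
After 2 (consume 1 wood): (empty)
After 3 (gather 3 silk): silk=3
After 4 (gather 3 silk): silk=6
After 5 (gather 3 silk): silk=9
After 6 (gather 8 obsidian): obsidian=8 silk=9
After 7 (craft glass): glass=4 obsidian=7 silk=9
After 8 (gather 6 hemp): glass=4 hemp=6 obsidian=7 silk=9
After 9 (craft lever): glass=3 hemp=6 lever=4 obsidian=7 silk=9
After 10 (craft lever): glass=2 hemp=6 lever=8 obsidian=7 silk=9
After 11 (craft lever): glass=1 hemp=6 lever=12 obsidian=7 silk=9
After 12 (craft glass): glass=5 hemp=6 lever=12 obsidian=6 silk=9
After 13 (craft scroll): glass=5 hemp=3 lever=12 obsidian=6 scroll=2 silk=8
After 14 (craft scroll): glass=5 lever=12 obsidian=6 scroll=4 silk=7
After 15 (craft glass): glass=9 lever=12 obsidian=5 scroll=4 silk=7
After 16 (craft lever): glass=8 lever=16 obsidian=5 scroll=4 silk=7
After 17 (craft lever): glass=7 lever=20 obsidian=5 scroll=4 silk=7
After 18 (gather 9 hemp): glass=7 hemp=9 lever=20 obsidian=5 scroll=4 silk=7
After 19 (gather 10 hemp): glass=7 hemp=19 lever=20 obsidian=5 scroll=4 silk=7
After 20 (craft scroll): glass=7 hemp=16 lever=20 obsidian=5 scroll=6 silk=6
After 21 (craft lever): glass=6 hemp=16 lever=24 obsidian=5 scroll=6 silk=6
After 22 (consume 5 glass): glass=1 hemp=16 lever=24 obsidian=5 scroll=6 silk=6
After 23 (gather 8 hemp): glass=1 hemp=24 lever=24 obsidian=5 scroll=6 silk=6
After 24 (craft lever): hemp=24 lever=28 obsidian=5 scroll=6 silk=6
After 25 (consume 16 hemp): hemp=8 lever=28 obsidian=5 scroll=6 silk=6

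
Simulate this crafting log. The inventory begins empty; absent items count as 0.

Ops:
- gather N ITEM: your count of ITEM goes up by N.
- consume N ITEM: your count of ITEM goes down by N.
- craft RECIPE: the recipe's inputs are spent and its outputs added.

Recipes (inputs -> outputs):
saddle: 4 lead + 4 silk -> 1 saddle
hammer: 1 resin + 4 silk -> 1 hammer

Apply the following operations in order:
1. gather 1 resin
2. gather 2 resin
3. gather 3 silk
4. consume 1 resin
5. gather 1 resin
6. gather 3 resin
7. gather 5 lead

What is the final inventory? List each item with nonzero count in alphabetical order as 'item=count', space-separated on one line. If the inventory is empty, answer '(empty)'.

After 1 (gather 1 resin): resin=1
After 2 (gather 2 resin): resin=3
After 3 (gather 3 silk): resin=3 silk=3
After 4 (consume 1 resin): resin=2 silk=3
After 5 (gather 1 resin): resin=3 silk=3
After 6 (gather 3 resin): resin=6 silk=3
After 7 (gather 5 lead): lead=5 resin=6 silk=3

Answer: lead=5 resin=6 silk=3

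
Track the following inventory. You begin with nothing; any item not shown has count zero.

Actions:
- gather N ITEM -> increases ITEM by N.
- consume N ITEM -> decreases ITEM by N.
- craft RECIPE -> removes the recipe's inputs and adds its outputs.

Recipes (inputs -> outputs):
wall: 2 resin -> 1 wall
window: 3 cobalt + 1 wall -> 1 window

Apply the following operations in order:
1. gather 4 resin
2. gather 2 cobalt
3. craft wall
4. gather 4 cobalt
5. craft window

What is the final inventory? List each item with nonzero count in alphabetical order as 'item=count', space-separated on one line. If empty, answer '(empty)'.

Answer: cobalt=3 resin=2 window=1

Derivation:
After 1 (gather 4 resin): resin=4
After 2 (gather 2 cobalt): cobalt=2 resin=4
After 3 (craft wall): cobalt=2 resin=2 wall=1
After 4 (gather 4 cobalt): cobalt=6 resin=2 wall=1
After 5 (craft window): cobalt=3 resin=2 window=1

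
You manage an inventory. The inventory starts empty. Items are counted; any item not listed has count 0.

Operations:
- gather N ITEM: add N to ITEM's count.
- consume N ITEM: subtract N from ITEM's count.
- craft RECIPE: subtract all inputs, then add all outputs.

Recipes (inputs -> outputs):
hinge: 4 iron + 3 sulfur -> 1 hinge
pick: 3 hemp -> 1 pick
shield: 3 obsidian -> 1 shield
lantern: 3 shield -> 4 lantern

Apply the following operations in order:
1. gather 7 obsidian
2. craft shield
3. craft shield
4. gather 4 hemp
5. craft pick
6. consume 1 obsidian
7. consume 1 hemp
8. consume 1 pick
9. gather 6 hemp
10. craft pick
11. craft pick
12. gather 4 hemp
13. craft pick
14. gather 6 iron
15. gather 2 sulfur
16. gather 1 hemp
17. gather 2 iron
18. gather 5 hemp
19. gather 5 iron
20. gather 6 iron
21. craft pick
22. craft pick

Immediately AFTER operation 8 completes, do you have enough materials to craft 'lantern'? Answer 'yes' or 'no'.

Answer: no

Derivation:
After 1 (gather 7 obsidian): obsidian=7
After 2 (craft shield): obsidian=4 shield=1
After 3 (craft shield): obsidian=1 shield=2
After 4 (gather 4 hemp): hemp=4 obsidian=1 shield=2
After 5 (craft pick): hemp=1 obsidian=1 pick=1 shield=2
After 6 (consume 1 obsidian): hemp=1 pick=1 shield=2
After 7 (consume 1 hemp): pick=1 shield=2
After 8 (consume 1 pick): shield=2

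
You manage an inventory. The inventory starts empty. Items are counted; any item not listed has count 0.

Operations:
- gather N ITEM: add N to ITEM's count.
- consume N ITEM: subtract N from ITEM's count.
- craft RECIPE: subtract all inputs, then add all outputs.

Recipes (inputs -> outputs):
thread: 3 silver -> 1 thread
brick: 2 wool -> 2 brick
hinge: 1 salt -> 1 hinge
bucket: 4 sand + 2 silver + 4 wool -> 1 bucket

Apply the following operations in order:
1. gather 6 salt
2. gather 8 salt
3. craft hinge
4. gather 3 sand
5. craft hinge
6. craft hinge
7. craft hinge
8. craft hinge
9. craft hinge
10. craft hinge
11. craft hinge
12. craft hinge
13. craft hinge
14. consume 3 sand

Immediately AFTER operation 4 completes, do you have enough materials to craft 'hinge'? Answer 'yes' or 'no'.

After 1 (gather 6 salt): salt=6
After 2 (gather 8 salt): salt=14
After 3 (craft hinge): hinge=1 salt=13
After 4 (gather 3 sand): hinge=1 salt=13 sand=3

Answer: yes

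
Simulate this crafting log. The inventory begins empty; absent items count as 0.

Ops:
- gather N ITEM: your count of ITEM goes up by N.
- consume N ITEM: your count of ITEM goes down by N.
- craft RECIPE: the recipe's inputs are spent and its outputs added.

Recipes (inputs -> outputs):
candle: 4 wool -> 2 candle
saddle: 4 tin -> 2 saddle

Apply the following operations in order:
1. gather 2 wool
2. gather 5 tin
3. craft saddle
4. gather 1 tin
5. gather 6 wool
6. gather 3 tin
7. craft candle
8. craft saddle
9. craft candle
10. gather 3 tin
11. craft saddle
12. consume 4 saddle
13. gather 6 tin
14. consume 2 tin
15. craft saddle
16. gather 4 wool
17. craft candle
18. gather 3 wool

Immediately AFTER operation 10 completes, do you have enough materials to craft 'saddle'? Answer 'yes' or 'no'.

After 1 (gather 2 wool): wool=2
After 2 (gather 5 tin): tin=5 wool=2
After 3 (craft saddle): saddle=2 tin=1 wool=2
After 4 (gather 1 tin): saddle=2 tin=2 wool=2
After 5 (gather 6 wool): saddle=2 tin=2 wool=8
After 6 (gather 3 tin): saddle=2 tin=5 wool=8
After 7 (craft candle): candle=2 saddle=2 tin=5 wool=4
After 8 (craft saddle): candle=2 saddle=4 tin=1 wool=4
After 9 (craft candle): candle=4 saddle=4 tin=1
After 10 (gather 3 tin): candle=4 saddle=4 tin=4

Answer: yes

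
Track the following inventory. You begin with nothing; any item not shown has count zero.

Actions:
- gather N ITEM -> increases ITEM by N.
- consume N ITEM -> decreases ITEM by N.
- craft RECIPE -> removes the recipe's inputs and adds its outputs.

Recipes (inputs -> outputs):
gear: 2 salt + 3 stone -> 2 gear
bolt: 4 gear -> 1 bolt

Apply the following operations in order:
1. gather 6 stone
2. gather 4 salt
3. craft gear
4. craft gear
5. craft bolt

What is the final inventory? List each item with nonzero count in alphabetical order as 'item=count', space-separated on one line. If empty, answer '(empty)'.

After 1 (gather 6 stone): stone=6
After 2 (gather 4 salt): salt=4 stone=6
After 3 (craft gear): gear=2 salt=2 stone=3
After 4 (craft gear): gear=4
After 5 (craft bolt): bolt=1

Answer: bolt=1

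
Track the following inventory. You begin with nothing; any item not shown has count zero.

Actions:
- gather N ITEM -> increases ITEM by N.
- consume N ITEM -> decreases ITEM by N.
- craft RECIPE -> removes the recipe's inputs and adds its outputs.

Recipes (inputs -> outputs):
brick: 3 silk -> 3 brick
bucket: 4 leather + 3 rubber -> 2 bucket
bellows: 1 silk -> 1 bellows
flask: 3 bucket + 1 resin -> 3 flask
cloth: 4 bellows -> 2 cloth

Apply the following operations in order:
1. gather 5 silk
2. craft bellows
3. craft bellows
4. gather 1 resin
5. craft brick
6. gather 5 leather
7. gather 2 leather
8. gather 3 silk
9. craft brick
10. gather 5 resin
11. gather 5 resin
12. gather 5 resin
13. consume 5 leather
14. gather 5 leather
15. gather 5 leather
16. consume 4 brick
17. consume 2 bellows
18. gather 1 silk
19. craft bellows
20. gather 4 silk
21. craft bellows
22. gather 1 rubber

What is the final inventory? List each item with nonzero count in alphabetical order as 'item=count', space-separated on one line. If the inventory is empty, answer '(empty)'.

After 1 (gather 5 silk): silk=5
After 2 (craft bellows): bellows=1 silk=4
After 3 (craft bellows): bellows=2 silk=3
After 4 (gather 1 resin): bellows=2 resin=1 silk=3
After 5 (craft brick): bellows=2 brick=3 resin=1
After 6 (gather 5 leather): bellows=2 brick=3 leather=5 resin=1
After 7 (gather 2 leather): bellows=2 brick=3 leather=7 resin=1
After 8 (gather 3 silk): bellows=2 brick=3 leather=7 resin=1 silk=3
After 9 (craft brick): bellows=2 brick=6 leather=7 resin=1
After 10 (gather 5 resin): bellows=2 brick=6 leather=7 resin=6
After 11 (gather 5 resin): bellows=2 brick=6 leather=7 resin=11
After 12 (gather 5 resin): bellows=2 brick=6 leather=7 resin=16
After 13 (consume 5 leather): bellows=2 brick=6 leather=2 resin=16
After 14 (gather 5 leather): bellows=2 brick=6 leather=7 resin=16
After 15 (gather 5 leather): bellows=2 brick=6 leather=12 resin=16
After 16 (consume 4 brick): bellows=2 brick=2 leather=12 resin=16
After 17 (consume 2 bellows): brick=2 leather=12 resin=16
After 18 (gather 1 silk): brick=2 leather=12 resin=16 silk=1
After 19 (craft bellows): bellows=1 brick=2 leather=12 resin=16
After 20 (gather 4 silk): bellows=1 brick=2 leather=12 resin=16 silk=4
After 21 (craft bellows): bellows=2 brick=2 leather=12 resin=16 silk=3
After 22 (gather 1 rubber): bellows=2 brick=2 leather=12 resin=16 rubber=1 silk=3

Answer: bellows=2 brick=2 leather=12 resin=16 rubber=1 silk=3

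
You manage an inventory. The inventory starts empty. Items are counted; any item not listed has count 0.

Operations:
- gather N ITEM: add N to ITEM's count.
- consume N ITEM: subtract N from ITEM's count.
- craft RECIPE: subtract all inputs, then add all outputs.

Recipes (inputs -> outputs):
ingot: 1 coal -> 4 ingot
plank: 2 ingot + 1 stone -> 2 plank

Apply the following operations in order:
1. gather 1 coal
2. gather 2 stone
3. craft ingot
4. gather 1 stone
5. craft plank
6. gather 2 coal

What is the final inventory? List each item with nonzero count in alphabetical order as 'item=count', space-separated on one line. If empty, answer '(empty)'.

After 1 (gather 1 coal): coal=1
After 2 (gather 2 stone): coal=1 stone=2
After 3 (craft ingot): ingot=4 stone=2
After 4 (gather 1 stone): ingot=4 stone=3
After 5 (craft plank): ingot=2 plank=2 stone=2
After 6 (gather 2 coal): coal=2 ingot=2 plank=2 stone=2

Answer: coal=2 ingot=2 plank=2 stone=2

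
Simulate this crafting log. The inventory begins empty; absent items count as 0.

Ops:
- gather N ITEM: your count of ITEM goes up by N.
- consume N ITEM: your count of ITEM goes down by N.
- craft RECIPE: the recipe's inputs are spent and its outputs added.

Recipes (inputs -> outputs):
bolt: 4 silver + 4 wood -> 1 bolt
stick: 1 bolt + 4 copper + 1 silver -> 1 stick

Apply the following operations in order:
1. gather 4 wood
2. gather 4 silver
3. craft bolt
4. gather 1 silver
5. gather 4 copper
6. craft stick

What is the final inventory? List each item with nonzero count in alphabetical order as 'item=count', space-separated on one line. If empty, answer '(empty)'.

After 1 (gather 4 wood): wood=4
After 2 (gather 4 silver): silver=4 wood=4
After 3 (craft bolt): bolt=1
After 4 (gather 1 silver): bolt=1 silver=1
After 5 (gather 4 copper): bolt=1 copper=4 silver=1
After 6 (craft stick): stick=1

Answer: stick=1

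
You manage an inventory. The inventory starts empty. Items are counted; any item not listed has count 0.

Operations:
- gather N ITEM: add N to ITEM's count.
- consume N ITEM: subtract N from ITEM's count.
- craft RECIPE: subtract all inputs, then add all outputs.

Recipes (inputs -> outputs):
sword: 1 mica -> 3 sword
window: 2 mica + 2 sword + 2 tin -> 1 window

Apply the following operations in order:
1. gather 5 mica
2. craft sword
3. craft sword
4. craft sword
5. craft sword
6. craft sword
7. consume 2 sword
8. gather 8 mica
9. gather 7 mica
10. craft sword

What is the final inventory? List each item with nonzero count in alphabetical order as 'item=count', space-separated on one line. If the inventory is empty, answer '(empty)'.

Answer: mica=14 sword=16

Derivation:
After 1 (gather 5 mica): mica=5
After 2 (craft sword): mica=4 sword=3
After 3 (craft sword): mica=3 sword=6
After 4 (craft sword): mica=2 sword=9
After 5 (craft sword): mica=1 sword=12
After 6 (craft sword): sword=15
After 7 (consume 2 sword): sword=13
After 8 (gather 8 mica): mica=8 sword=13
After 9 (gather 7 mica): mica=15 sword=13
After 10 (craft sword): mica=14 sword=16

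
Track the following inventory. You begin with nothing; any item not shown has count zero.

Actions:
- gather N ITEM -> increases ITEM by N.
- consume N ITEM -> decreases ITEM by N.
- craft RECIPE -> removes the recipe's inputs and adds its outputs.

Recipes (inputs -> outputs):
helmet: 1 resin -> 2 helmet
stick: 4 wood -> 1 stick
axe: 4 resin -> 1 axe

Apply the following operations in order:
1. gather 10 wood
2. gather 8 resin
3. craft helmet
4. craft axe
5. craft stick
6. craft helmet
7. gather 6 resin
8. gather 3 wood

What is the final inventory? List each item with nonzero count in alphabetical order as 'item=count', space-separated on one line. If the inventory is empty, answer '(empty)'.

Answer: axe=1 helmet=4 resin=8 stick=1 wood=9

Derivation:
After 1 (gather 10 wood): wood=10
After 2 (gather 8 resin): resin=8 wood=10
After 3 (craft helmet): helmet=2 resin=7 wood=10
After 4 (craft axe): axe=1 helmet=2 resin=3 wood=10
After 5 (craft stick): axe=1 helmet=2 resin=3 stick=1 wood=6
After 6 (craft helmet): axe=1 helmet=4 resin=2 stick=1 wood=6
After 7 (gather 6 resin): axe=1 helmet=4 resin=8 stick=1 wood=6
After 8 (gather 3 wood): axe=1 helmet=4 resin=8 stick=1 wood=9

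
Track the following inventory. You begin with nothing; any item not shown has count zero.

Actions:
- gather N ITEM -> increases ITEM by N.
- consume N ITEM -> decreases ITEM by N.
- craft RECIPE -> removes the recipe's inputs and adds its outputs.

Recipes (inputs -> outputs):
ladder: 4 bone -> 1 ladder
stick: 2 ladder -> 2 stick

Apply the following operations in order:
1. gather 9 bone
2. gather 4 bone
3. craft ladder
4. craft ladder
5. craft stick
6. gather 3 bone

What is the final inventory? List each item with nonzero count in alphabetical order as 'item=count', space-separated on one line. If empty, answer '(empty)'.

Answer: bone=8 stick=2

Derivation:
After 1 (gather 9 bone): bone=9
After 2 (gather 4 bone): bone=13
After 3 (craft ladder): bone=9 ladder=1
After 4 (craft ladder): bone=5 ladder=2
After 5 (craft stick): bone=5 stick=2
After 6 (gather 3 bone): bone=8 stick=2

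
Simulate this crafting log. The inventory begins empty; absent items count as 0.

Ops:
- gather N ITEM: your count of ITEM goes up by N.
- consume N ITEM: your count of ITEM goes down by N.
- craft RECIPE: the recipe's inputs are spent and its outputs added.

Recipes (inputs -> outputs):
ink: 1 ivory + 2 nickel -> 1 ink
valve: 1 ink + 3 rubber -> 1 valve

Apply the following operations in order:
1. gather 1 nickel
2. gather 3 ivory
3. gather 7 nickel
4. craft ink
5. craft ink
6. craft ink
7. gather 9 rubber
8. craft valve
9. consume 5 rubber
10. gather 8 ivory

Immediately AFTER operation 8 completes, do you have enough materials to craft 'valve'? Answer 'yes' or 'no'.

After 1 (gather 1 nickel): nickel=1
After 2 (gather 3 ivory): ivory=3 nickel=1
After 3 (gather 7 nickel): ivory=3 nickel=8
After 4 (craft ink): ink=1 ivory=2 nickel=6
After 5 (craft ink): ink=2 ivory=1 nickel=4
After 6 (craft ink): ink=3 nickel=2
After 7 (gather 9 rubber): ink=3 nickel=2 rubber=9
After 8 (craft valve): ink=2 nickel=2 rubber=6 valve=1

Answer: yes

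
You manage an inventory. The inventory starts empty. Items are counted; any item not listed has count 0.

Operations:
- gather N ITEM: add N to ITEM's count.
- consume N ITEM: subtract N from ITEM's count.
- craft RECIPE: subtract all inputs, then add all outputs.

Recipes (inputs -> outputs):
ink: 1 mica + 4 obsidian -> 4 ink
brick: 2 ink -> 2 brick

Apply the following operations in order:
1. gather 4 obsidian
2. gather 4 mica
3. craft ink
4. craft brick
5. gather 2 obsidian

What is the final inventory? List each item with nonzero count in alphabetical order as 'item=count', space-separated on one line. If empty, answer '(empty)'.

After 1 (gather 4 obsidian): obsidian=4
After 2 (gather 4 mica): mica=4 obsidian=4
After 3 (craft ink): ink=4 mica=3
After 4 (craft brick): brick=2 ink=2 mica=3
After 5 (gather 2 obsidian): brick=2 ink=2 mica=3 obsidian=2

Answer: brick=2 ink=2 mica=3 obsidian=2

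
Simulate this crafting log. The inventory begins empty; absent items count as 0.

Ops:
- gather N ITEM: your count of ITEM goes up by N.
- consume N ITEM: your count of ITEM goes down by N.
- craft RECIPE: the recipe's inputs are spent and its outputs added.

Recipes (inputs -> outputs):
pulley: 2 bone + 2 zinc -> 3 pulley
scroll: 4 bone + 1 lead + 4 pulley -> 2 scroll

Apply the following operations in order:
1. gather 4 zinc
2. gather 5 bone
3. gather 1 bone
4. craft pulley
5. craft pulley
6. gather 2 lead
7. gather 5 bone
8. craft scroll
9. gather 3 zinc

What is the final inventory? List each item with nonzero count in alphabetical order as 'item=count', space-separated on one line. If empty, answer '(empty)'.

Answer: bone=3 lead=1 pulley=2 scroll=2 zinc=3

Derivation:
After 1 (gather 4 zinc): zinc=4
After 2 (gather 5 bone): bone=5 zinc=4
After 3 (gather 1 bone): bone=6 zinc=4
After 4 (craft pulley): bone=4 pulley=3 zinc=2
After 5 (craft pulley): bone=2 pulley=6
After 6 (gather 2 lead): bone=2 lead=2 pulley=6
After 7 (gather 5 bone): bone=7 lead=2 pulley=6
After 8 (craft scroll): bone=3 lead=1 pulley=2 scroll=2
After 9 (gather 3 zinc): bone=3 lead=1 pulley=2 scroll=2 zinc=3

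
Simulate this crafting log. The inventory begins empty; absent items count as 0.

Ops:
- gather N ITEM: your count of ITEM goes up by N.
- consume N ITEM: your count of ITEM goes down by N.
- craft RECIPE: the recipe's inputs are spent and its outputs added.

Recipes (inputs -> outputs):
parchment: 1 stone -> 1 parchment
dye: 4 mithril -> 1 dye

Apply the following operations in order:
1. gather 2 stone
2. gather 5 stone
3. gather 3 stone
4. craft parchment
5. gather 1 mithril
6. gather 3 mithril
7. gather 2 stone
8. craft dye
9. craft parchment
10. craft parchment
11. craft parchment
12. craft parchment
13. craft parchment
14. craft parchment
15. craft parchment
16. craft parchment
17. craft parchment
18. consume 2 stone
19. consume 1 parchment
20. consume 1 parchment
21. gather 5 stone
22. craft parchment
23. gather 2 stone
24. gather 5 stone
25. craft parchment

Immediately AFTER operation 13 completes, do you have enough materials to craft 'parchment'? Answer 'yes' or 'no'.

After 1 (gather 2 stone): stone=2
After 2 (gather 5 stone): stone=7
After 3 (gather 3 stone): stone=10
After 4 (craft parchment): parchment=1 stone=9
After 5 (gather 1 mithril): mithril=1 parchment=1 stone=9
After 6 (gather 3 mithril): mithril=4 parchment=1 stone=9
After 7 (gather 2 stone): mithril=4 parchment=1 stone=11
After 8 (craft dye): dye=1 parchment=1 stone=11
After 9 (craft parchment): dye=1 parchment=2 stone=10
After 10 (craft parchment): dye=1 parchment=3 stone=9
After 11 (craft parchment): dye=1 parchment=4 stone=8
After 12 (craft parchment): dye=1 parchment=5 stone=7
After 13 (craft parchment): dye=1 parchment=6 stone=6

Answer: yes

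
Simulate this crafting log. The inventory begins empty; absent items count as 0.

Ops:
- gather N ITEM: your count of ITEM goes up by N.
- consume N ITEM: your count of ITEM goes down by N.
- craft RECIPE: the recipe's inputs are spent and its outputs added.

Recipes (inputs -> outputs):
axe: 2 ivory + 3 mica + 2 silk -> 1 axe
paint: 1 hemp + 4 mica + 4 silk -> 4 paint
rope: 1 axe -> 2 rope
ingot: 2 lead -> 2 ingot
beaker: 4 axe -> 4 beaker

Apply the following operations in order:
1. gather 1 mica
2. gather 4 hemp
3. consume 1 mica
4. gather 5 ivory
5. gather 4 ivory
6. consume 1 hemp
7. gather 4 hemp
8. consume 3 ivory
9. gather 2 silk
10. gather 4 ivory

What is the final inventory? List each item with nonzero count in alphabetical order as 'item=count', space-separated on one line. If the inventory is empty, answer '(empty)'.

Answer: hemp=7 ivory=10 silk=2

Derivation:
After 1 (gather 1 mica): mica=1
After 2 (gather 4 hemp): hemp=4 mica=1
After 3 (consume 1 mica): hemp=4
After 4 (gather 5 ivory): hemp=4 ivory=5
After 5 (gather 4 ivory): hemp=4 ivory=9
After 6 (consume 1 hemp): hemp=3 ivory=9
After 7 (gather 4 hemp): hemp=7 ivory=9
After 8 (consume 3 ivory): hemp=7 ivory=6
After 9 (gather 2 silk): hemp=7 ivory=6 silk=2
After 10 (gather 4 ivory): hemp=7 ivory=10 silk=2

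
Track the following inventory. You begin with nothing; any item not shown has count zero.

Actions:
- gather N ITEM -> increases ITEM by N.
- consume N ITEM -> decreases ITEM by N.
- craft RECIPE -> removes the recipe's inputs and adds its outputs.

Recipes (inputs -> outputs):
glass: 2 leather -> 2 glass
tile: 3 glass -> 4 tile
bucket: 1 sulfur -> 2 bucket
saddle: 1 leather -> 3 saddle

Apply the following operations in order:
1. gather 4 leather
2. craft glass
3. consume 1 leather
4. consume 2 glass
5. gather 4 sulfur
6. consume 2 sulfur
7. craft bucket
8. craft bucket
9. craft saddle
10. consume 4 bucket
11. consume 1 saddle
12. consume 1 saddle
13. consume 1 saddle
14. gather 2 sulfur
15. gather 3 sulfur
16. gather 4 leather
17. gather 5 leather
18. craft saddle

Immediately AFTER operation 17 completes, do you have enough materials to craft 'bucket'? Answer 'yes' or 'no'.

After 1 (gather 4 leather): leather=4
After 2 (craft glass): glass=2 leather=2
After 3 (consume 1 leather): glass=2 leather=1
After 4 (consume 2 glass): leather=1
After 5 (gather 4 sulfur): leather=1 sulfur=4
After 6 (consume 2 sulfur): leather=1 sulfur=2
After 7 (craft bucket): bucket=2 leather=1 sulfur=1
After 8 (craft bucket): bucket=4 leather=1
After 9 (craft saddle): bucket=4 saddle=3
After 10 (consume 4 bucket): saddle=3
After 11 (consume 1 saddle): saddle=2
After 12 (consume 1 saddle): saddle=1
After 13 (consume 1 saddle): (empty)
After 14 (gather 2 sulfur): sulfur=2
After 15 (gather 3 sulfur): sulfur=5
After 16 (gather 4 leather): leather=4 sulfur=5
After 17 (gather 5 leather): leather=9 sulfur=5

Answer: yes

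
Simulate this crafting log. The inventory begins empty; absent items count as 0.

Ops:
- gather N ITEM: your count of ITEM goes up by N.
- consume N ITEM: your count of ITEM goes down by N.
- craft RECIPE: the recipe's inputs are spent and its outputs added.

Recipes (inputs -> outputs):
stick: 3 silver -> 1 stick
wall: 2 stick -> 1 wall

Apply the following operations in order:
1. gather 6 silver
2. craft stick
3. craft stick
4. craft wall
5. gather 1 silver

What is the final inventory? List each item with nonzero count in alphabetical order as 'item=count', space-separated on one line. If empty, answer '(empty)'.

After 1 (gather 6 silver): silver=6
After 2 (craft stick): silver=3 stick=1
After 3 (craft stick): stick=2
After 4 (craft wall): wall=1
After 5 (gather 1 silver): silver=1 wall=1

Answer: silver=1 wall=1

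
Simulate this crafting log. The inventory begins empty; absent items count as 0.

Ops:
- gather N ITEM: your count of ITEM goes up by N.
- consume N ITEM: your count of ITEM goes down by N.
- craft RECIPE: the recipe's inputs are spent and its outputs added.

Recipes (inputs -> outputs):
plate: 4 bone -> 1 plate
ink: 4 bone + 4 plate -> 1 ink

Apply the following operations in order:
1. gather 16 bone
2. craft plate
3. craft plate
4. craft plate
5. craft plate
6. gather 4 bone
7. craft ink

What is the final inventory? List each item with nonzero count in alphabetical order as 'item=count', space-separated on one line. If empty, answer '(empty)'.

Answer: ink=1

Derivation:
After 1 (gather 16 bone): bone=16
After 2 (craft plate): bone=12 plate=1
After 3 (craft plate): bone=8 plate=2
After 4 (craft plate): bone=4 plate=3
After 5 (craft plate): plate=4
After 6 (gather 4 bone): bone=4 plate=4
After 7 (craft ink): ink=1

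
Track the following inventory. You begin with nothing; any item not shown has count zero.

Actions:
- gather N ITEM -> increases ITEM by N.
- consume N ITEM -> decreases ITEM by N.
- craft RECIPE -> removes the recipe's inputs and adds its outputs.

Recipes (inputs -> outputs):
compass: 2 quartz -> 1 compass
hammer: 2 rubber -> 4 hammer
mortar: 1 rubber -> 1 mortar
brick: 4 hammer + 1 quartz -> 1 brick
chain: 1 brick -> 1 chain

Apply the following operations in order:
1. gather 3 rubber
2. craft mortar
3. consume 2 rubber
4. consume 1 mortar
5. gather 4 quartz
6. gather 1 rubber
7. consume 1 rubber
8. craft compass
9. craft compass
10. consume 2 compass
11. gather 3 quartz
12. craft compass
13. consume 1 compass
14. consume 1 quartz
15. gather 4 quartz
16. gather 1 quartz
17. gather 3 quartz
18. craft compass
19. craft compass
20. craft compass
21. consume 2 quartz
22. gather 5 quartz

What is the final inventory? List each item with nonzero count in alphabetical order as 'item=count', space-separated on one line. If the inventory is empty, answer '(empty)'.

Answer: compass=3 quartz=5

Derivation:
After 1 (gather 3 rubber): rubber=3
After 2 (craft mortar): mortar=1 rubber=2
After 3 (consume 2 rubber): mortar=1
After 4 (consume 1 mortar): (empty)
After 5 (gather 4 quartz): quartz=4
After 6 (gather 1 rubber): quartz=4 rubber=1
After 7 (consume 1 rubber): quartz=4
After 8 (craft compass): compass=1 quartz=2
After 9 (craft compass): compass=2
After 10 (consume 2 compass): (empty)
After 11 (gather 3 quartz): quartz=3
After 12 (craft compass): compass=1 quartz=1
After 13 (consume 1 compass): quartz=1
After 14 (consume 1 quartz): (empty)
After 15 (gather 4 quartz): quartz=4
After 16 (gather 1 quartz): quartz=5
After 17 (gather 3 quartz): quartz=8
After 18 (craft compass): compass=1 quartz=6
After 19 (craft compass): compass=2 quartz=4
After 20 (craft compass): compass=3 quartz=2
After 21 (consume 2 quartz): compass=3
After 22 (gather 5 quartz): compass=3 quartz=5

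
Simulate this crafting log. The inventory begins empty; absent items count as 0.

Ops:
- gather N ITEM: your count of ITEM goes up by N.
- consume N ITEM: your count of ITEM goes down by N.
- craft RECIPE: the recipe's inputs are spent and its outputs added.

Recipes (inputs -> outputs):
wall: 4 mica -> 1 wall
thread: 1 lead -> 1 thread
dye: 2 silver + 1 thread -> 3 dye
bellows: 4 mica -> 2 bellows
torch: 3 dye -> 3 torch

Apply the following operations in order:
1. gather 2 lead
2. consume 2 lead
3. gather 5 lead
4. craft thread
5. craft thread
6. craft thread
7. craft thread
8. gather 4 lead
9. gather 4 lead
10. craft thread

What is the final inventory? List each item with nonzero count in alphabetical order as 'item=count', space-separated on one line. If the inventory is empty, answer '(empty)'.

Answer: lead=8 thread=5

Derivation:
After 1 (gather 2 lead): lead=2
After 2 (consume 2 lead): (empty)
After 3 (gather 5 lead): lead=5
After 4 (craft thread): lead=4 thread=1
After 5 (craft thread): lead=3 thread=2
After 6 (craft thread): lead=2 thread=3
After 7 (craft thread): lead=1 thread=4
After 8 (gather 4 lead): lead=5 thread=4
After 9 (gather 4 lead): lead=9 thread=4
After 10 (craft thread): lead=8 thread=5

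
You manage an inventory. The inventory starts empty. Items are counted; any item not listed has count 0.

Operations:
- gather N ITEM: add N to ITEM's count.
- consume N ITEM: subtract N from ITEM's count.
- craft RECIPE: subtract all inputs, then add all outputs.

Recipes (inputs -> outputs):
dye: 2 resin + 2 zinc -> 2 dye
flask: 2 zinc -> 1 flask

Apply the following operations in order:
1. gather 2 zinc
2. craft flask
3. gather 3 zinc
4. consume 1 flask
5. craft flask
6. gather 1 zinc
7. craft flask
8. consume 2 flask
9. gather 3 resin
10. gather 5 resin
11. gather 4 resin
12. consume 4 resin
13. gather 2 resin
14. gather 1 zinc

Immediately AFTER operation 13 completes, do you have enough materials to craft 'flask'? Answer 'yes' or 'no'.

After 1 (gather 2 zinc): zinc=2
After 2 (craft flask): flask=1
After 3 (gather 3 zinc): flask=1 zinc=3
After 4 (consume 1 flask): zinc=3
After 5 (craft flask): flask=1 zinc=1
After 6 (gather 1 zinc): flask=1 zinc=2
After 7 (craft flask): flask=2
After 8 (consume 2 flask): (empty)
After 9 (gather 3 resin): resin=3
After 10 (gather 5 resin): resin=8
After 11 (gather 4 resin): resin=12
After 12 (consume 4 resin): resin=8
After 13 (gather 2 resin): resin=10

Answer: no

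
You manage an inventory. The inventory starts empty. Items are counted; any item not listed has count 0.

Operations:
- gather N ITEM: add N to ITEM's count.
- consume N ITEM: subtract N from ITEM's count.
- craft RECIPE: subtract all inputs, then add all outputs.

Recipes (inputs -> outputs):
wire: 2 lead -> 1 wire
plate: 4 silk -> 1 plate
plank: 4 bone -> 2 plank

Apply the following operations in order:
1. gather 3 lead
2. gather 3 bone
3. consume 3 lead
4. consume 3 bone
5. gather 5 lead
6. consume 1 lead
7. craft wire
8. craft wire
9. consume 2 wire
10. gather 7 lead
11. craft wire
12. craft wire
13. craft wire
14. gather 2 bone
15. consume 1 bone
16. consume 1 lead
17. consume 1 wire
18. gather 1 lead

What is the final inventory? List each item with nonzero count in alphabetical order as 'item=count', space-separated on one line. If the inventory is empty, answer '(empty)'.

After 1 (gather 3 lead): lead=3
After 2 (gather 3 bone): bone=3 lead=3
After 3 (consume 3 lead): bone=3
After 4 (consume 3 bone): (empty)
After 5 (gather 5 lead): lead=5
After 6 (consume 1 lead): lead=4
After 7 (craft wire): lead=2 wire=1
After 8 (craft wire): wire=2
After 9 (consume 2 wire): (empty)
After 10 (gather 7 lead): lead=7
After 11 (craft wire): lead=5 wire=1
After 12 (craft wire): lead=3 wire=2
After 13 (craft wire): lead=1 wire=3
After 14 (gather 2 bone): bone=2 lead=1 wire=3
After 15 (consume 1 bone): bone=1 lead=1 wire=3
After 16 (consume 1 lead): bone=1 wire=3
After 17 (consume 1 wire): bone=1 wire=2
After 18 (gather 1 lead): bone=1 lead=1 wire=2

Answer: bone=1 lead=1 wire=2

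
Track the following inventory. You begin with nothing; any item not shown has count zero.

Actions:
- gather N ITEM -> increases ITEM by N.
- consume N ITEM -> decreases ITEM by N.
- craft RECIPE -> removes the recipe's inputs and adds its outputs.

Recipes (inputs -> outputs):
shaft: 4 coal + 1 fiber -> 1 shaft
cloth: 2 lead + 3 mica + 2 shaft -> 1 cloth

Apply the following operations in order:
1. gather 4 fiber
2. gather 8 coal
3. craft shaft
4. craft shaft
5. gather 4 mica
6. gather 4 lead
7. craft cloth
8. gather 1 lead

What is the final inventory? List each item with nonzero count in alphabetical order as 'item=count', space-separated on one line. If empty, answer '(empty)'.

Answer: cloth=1 fiber=2 lead=3 mica=1

Derivation:
After 1 (gather 4 fiber): fiber=4
After 2 (gather 8 coal): coal=8 fiber=4
After 3 (craft shaft): coal=4 fiber=3 shaft=1
After 4 (craft shaft): fiber=2 shaft=2
After 5 (gather 4 mica): fiber=2 mica=4 shaft=2
After 6 (gather 4 lead): fiber=2 lead=4 mica=4 shaft=2
After 7 (craft cloth): cloth=1 fiber=2 lead=2 mica=1
After 8 (gather 1 lead): cloth=1 fiber=2 lead=3 mica=1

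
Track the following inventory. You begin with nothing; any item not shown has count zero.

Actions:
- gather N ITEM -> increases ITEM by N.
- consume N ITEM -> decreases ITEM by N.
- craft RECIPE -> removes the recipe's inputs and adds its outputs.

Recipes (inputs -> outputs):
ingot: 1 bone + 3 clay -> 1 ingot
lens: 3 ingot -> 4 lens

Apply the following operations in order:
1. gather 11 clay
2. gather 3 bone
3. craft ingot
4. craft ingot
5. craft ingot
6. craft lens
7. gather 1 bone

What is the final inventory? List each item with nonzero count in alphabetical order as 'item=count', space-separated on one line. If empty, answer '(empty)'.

Answer: bone=1 clay=2 lens=4

Derivation:
After 1 (gather 11 clay): clay=11
After 2 (gather 3 bone): bone=3 clay=11
After 3 (craft ingot): bone=2 clay=8 ingot=1
After 4 (craft ingot): bone=1 clay=5 ingot=2
After 5 (craft ingot): clay=2 ingot=3
After 6 (craft lens): clay=2 lens=4
After 7 (gather 1 bone): bone=1 clay=2 lens=4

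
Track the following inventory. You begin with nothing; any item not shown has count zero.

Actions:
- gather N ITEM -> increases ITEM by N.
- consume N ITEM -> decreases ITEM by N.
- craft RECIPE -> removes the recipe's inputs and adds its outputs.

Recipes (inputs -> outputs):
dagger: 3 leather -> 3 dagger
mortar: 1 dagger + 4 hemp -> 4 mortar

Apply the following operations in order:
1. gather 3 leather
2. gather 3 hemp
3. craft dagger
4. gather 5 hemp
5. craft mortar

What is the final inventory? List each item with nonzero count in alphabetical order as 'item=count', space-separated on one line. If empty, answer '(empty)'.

Answer: dagger=2 hemp=4 mortar=4

Derivation:
After 1 (gather 3 leather): leather=3
After 2 (gather 3 hemp): hemp=3 leather=3
After 3 (craft dagger): dagger=3 hemp=3
After 4 (gather 5 hemp): dagger=3 hemp=8
After 5 (craft mortar): dagger=2 hemp=4 mortar=4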